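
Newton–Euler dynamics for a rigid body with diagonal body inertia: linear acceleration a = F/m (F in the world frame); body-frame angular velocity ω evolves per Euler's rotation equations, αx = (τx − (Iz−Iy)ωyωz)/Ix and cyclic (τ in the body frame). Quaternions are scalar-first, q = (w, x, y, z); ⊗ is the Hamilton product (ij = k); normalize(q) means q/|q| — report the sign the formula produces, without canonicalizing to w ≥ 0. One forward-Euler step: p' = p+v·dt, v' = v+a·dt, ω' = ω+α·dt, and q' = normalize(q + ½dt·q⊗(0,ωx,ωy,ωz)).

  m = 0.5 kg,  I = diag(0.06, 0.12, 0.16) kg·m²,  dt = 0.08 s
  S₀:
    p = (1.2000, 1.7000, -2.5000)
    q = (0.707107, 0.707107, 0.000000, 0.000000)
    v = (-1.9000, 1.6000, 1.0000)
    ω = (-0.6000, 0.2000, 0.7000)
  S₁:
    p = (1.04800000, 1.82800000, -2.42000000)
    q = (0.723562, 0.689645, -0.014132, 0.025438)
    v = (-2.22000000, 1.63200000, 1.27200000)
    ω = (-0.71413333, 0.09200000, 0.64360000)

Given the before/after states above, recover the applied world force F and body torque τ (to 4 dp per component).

rate change Δω = (-0.11413333, -0.10800000, -0.05640000)
precession coupling = (0.0056, 0.0420, -0.0072)
applied torque τ = (-0.0800, -0.1200, -0.1200)
Δv = v₁−v₀ = (-0.32000000, 0.03200000, 0.27200000)
applied force F = (-2.0000, 0.2000, 1.7000)

F = (-2.0000, 0.2000, 1.7000)
τ = (-0.0800, -0.1200, -0.1200)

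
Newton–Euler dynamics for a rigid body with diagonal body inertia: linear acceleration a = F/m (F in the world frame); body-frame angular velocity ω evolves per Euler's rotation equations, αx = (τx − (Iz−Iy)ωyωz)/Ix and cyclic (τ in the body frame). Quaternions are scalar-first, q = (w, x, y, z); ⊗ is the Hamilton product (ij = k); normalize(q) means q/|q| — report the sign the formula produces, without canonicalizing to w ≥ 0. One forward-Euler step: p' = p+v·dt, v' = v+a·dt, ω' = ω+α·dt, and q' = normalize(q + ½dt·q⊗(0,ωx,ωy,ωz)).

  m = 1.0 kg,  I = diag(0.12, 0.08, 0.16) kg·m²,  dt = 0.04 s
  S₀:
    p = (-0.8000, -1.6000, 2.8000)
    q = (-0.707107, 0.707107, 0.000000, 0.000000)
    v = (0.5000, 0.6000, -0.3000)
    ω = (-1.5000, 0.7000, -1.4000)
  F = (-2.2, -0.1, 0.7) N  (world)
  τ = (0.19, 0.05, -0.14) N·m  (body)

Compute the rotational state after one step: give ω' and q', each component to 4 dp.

ω' = (-1.4105, 0.7670, -1.4455)
q' = (-0.6852, 0.7276, 0.0099, 0.0297)

ω×(Iω) gyroscopic = (-0.0784, -0.0840, 0.0420)
α = I⁻¹(τ − ω×Iω) = (2.2367, 1.6750, -1.1375)
ω + α·dt = (-1.4105, 0.7670, -1.4455)
Hamilton product q⊗(0,ω) = (1.0606605, 1.0606605, 0.4949749, 1.4849247)
q' = normalize(q + ½dt·q⊗(0,ω)) = (-0.6852, 0.7276, 0.0099, 0.0297)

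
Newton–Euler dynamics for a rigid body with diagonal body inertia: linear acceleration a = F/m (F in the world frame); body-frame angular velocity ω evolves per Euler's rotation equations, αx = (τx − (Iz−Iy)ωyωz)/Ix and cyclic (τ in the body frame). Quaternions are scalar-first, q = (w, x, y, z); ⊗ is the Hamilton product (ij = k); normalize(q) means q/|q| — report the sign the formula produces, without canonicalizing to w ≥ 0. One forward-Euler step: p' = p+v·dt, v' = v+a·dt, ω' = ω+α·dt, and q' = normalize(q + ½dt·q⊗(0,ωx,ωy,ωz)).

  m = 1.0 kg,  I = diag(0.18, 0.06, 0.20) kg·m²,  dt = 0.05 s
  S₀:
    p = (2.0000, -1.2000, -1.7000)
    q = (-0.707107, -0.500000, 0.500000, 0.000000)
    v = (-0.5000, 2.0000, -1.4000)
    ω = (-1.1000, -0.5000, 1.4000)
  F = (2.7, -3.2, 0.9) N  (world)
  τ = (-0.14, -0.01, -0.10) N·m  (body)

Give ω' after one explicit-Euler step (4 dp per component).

ω' = (-1.1117, -0.5340, 1.3915)

gyro term ω×Iω = (-0.0980, 0.0308, -0.0660)
α = I⁻¹(τ − ω×Iω) = (-0.2333, -0.6800, -0.1700)
new body rate ω' = (-1.1117, -0.5340, 1.3915)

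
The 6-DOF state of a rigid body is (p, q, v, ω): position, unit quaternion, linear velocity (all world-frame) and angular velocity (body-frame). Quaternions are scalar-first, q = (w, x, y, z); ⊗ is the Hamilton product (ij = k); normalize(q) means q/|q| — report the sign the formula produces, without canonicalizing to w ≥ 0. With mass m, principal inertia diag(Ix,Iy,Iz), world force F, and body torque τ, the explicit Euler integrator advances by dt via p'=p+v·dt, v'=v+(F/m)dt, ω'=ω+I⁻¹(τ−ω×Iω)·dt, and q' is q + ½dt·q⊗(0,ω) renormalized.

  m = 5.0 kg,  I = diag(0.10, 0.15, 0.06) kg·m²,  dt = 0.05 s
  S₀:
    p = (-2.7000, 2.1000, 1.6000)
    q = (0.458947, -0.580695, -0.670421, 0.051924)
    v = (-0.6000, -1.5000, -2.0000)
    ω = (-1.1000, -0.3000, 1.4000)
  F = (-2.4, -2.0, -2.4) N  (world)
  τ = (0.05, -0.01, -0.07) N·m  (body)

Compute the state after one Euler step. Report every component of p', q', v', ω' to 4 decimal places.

p' = (-2.7300, 2.0250, 1.5000)
q' = (0.4357, -0.6158, -0.6543, 0.0539)
v' = (-0.6240, -1.5200, -2.0240)
ω' = (-1.0939, -0.2828, 1.3279)

(τ − ω×Iω)/I = (0.1220, 0.3440, -1.4417)
ω + α·dt = (-1.0939, -0.2828, 1.3279)
q⊗(0,ω) = (-0.9125844, -1.4278539, 0.6181725, 0.0792712)
updated quaternion q' = (0.4357, -0.6158, -0.6543, 0.0539)
new position p' = (-2.7300, 2.0250, 1.5000)
new velocity v' = (-0.6240, -1.5200, -2.0240)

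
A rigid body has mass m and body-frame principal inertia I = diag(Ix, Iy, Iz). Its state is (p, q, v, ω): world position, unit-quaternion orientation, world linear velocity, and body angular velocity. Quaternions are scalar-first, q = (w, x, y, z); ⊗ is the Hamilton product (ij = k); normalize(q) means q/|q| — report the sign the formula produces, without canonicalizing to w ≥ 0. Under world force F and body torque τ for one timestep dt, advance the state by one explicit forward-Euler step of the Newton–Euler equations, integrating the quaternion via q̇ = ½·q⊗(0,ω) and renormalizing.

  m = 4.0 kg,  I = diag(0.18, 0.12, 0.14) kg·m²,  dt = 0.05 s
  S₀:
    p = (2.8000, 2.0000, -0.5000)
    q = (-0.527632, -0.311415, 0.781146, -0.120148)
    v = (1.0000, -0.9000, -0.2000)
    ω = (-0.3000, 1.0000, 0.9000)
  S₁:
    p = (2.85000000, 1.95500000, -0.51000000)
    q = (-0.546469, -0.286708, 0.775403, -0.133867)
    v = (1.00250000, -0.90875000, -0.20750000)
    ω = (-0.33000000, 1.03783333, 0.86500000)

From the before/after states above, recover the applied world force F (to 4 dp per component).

velocity change Δv = (0.00250000, -0.00875000, -0.00750000)
m·(v₁−v₀)/dt = (0.2000, -0.7000, -0.6000)

F = (0.2000, -0.7000, -0.6000)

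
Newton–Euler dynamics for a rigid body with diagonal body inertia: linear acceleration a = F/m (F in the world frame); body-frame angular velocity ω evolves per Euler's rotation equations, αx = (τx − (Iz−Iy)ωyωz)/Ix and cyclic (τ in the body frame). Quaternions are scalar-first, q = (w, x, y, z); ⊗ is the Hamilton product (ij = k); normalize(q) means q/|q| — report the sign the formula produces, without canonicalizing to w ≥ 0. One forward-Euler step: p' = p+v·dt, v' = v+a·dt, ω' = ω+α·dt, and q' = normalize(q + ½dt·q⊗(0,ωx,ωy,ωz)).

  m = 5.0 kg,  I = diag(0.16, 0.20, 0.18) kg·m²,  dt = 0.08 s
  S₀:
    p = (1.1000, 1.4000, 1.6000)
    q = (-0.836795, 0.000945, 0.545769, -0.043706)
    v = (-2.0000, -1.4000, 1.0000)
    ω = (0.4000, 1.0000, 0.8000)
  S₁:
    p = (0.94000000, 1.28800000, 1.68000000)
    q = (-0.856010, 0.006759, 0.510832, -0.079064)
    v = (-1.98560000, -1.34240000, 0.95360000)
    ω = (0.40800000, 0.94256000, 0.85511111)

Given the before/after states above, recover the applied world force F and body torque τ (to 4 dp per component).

F = (0.9000, 3.6000, -2.9000)
τ = (0.0000, -0.1500, 0.1400)

rate change Δω = (0.00800000, -0.05744000, 0.05511111)
ω₀×(Iω₀) = (-0.0160, -0.0064, 0.0160)
applied torque τ = (0.0000, -0.1500, 0.1400)
Δv = v₁−v₀ = (0.01440000, 0.05760000, -0.04640000)
applied force F = (0.9000, 3.6000, -2.9000)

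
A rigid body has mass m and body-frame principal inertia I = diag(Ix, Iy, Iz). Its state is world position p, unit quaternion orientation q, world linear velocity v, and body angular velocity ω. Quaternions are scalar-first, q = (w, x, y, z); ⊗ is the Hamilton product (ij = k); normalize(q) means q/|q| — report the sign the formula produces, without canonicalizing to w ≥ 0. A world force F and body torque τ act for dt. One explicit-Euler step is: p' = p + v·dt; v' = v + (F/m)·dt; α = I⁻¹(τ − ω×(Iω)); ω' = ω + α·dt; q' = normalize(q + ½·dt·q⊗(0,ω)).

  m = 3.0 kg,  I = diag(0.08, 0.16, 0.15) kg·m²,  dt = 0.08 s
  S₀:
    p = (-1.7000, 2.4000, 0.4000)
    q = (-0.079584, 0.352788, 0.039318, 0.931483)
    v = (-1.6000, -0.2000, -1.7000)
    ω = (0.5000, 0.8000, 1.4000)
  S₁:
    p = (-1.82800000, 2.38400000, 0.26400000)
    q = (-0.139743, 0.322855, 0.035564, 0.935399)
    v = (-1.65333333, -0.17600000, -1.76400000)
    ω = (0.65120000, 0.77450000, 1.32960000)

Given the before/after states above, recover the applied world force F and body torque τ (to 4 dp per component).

F = (-2.0000, 0.9000, -2.4000)
τ = (0.1400, -0.1000, -0.1000)

v₁ − v₀ = (-0.05333333, 0.02400000, -0.06400000)
m·(v₁−v₀)/dt = (-2.0000, 0.9000, -2.4000)
Δω = ω₁−ω₀ = (0.15120000, -0.02550000, -0.07040000)
gyro term ω₀×Iω₀ = (-0.0112, -0.0490, 0.0320)
I·α + gyro = (0.1400, -0.1000, -0.1000)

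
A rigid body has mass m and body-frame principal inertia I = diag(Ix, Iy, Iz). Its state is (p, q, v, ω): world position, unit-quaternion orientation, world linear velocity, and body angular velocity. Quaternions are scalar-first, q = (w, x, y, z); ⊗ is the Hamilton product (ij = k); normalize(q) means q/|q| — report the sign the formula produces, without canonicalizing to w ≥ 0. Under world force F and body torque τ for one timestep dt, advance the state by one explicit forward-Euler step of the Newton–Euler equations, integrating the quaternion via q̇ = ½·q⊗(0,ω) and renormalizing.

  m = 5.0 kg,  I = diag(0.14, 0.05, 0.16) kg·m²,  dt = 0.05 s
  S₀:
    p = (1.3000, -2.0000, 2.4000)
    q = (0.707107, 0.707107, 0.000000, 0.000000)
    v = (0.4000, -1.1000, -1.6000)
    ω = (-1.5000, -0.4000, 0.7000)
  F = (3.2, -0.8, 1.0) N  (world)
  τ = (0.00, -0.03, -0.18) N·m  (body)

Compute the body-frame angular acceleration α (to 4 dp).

precession coupling ω×(Iω) = (-0.0308, 0.0210, -0.0540)
angular accel α = (0.2200, -1.0200, -0.7875)

α = (0.2200, -1.0200, -0.7875)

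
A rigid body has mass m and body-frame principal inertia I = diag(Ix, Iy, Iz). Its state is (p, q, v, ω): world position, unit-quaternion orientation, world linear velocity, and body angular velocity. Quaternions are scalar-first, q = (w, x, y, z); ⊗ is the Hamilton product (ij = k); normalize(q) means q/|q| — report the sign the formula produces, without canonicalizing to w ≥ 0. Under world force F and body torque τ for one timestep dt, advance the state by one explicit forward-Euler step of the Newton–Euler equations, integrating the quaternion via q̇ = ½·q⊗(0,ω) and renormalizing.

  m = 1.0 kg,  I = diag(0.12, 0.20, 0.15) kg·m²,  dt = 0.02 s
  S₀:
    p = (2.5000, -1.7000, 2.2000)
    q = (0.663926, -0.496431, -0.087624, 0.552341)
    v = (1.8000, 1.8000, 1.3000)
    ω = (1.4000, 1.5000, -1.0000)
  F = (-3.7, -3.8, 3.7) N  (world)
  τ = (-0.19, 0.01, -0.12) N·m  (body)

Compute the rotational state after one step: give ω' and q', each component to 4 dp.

gyro term ω×Iω = (0.0750, 0.0420, 0.1680)
(τ − ω×Iω)/I = (-2.2083, -0.1600, -1.9200)
ω' = ω + α·dt = (1.3558, 1.4968, -1.0384)
2q̇ = q⊗(0,ω) = (1.3787804, 0.1886089, 1.2727354, -1.2858989)
updated quaternion q' = (0.6775, -0.4944, -0.0749, 0.5393)

ω' = (1.3558, 1.4968, -1.0384)
q' = (0.6775, -0.4944, -0.0749, 0.5393)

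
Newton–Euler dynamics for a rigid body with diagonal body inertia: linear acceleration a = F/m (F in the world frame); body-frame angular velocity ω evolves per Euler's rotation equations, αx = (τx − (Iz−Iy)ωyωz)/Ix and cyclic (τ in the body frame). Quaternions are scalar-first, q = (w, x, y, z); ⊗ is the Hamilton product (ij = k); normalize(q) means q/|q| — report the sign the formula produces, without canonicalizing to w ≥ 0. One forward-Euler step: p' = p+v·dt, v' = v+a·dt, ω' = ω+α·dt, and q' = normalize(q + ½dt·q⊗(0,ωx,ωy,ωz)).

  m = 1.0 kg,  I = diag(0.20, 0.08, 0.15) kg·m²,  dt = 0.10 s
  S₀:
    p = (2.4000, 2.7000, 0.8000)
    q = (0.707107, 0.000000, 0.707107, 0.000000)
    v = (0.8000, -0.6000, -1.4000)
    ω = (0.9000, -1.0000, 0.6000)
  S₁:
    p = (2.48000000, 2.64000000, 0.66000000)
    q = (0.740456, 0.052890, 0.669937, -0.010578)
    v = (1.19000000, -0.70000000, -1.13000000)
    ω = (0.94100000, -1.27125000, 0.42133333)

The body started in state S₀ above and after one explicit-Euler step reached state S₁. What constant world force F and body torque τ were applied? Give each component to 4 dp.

F = (3.9000, -1.0000, 2.7000)
τ = (0.0400, -0.1900, -0.1600)

velocity change Δv = (0.39000000, -0.10000000, 0.27000000)
m·(v₁−v₀)/dt = (3.9000, -1.0000, 2.7000)
ω₁ − ω₀ = (0.04100000, -0.27125000, -0.17866667)
precession coupling = (-0.0420, 0.0270, 0.1080)
applied torque τ = (0.0400, -0.1900, -0.1600)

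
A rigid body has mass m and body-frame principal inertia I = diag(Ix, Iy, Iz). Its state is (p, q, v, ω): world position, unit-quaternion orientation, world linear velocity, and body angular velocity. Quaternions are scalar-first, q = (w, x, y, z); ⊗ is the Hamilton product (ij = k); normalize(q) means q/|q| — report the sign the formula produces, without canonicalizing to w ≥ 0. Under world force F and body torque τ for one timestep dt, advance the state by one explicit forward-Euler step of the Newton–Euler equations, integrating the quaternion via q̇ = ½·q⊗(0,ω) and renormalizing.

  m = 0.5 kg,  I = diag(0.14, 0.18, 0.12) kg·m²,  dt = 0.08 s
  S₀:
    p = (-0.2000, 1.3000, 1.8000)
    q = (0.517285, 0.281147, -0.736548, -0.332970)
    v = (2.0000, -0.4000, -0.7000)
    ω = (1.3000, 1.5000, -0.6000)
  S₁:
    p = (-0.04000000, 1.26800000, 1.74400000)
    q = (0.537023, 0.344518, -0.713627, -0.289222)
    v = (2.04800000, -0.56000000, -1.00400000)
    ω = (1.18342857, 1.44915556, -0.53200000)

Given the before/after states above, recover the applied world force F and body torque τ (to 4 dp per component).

F = (0.3000, -1.0000, -1.9000)
τ = (-0.1500, -0.1300, 0.1800)

v₁ − v₀ = (0.04800000, -0.16000000, -0.30400000)
F = m·Δv/dt = (0.3000, -1.0000, -1.9000)
ω₁ − ω₀ = (-0.11657143, -0.05084444, 0.06800000)
ω₀×(Iω₀) = (0.0540, -0.0156, 0.0780)
τ = I·(Δω/dt) + ω₀×(Iω₀) = (-0.1500, -0.1300, 0.1800)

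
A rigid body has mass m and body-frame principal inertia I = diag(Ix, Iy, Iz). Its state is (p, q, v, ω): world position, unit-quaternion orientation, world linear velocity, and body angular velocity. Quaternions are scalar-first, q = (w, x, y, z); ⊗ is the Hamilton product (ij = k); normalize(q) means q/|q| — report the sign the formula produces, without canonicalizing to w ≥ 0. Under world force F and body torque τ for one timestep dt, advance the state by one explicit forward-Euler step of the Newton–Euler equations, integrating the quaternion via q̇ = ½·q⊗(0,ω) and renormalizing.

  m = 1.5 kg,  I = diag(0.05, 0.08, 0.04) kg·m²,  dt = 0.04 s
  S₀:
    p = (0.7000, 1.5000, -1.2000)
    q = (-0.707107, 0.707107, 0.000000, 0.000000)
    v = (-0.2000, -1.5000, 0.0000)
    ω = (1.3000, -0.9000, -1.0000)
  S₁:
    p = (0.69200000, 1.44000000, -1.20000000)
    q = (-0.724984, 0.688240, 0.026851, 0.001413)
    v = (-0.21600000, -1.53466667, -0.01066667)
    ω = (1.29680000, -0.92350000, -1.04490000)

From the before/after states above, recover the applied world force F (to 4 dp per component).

Δv = v₁−v₀ = (-0.01600000, -0.03466667, -0.01066667)
applied force F = (-0.6000, -1.3000, -0.4000)

F = (-0.6000, -1.3000, -0.4000)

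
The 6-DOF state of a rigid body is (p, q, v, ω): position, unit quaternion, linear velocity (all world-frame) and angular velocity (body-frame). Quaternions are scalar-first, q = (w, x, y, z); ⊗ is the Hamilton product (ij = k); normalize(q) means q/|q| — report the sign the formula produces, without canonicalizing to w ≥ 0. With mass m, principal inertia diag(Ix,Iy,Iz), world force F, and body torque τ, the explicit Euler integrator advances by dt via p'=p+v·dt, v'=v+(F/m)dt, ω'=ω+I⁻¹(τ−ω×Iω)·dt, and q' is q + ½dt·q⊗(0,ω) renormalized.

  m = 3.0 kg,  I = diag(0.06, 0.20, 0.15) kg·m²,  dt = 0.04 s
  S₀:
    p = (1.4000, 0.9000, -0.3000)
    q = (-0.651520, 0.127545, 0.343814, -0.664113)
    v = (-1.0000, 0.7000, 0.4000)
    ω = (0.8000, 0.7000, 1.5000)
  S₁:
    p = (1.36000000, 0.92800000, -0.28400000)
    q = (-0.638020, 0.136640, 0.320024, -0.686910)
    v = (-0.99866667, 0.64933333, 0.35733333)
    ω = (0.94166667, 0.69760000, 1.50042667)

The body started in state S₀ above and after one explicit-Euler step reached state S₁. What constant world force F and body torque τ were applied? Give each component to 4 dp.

F = (0.1000, -3.8000, -3.2000)
τ = (0.1600, -0.1200, 0.0800)

velocity change Δv = (0.00133333, -0.05066667, -0.04266667)
F = m·Δv/dt = (0.1000, -3.8000, -3.2000)
ω₁ − ω₀ = (0.14166667, -0.00240000, 0.00042667)
applied torque τ = (0.1600, -0.1200, 0.0800)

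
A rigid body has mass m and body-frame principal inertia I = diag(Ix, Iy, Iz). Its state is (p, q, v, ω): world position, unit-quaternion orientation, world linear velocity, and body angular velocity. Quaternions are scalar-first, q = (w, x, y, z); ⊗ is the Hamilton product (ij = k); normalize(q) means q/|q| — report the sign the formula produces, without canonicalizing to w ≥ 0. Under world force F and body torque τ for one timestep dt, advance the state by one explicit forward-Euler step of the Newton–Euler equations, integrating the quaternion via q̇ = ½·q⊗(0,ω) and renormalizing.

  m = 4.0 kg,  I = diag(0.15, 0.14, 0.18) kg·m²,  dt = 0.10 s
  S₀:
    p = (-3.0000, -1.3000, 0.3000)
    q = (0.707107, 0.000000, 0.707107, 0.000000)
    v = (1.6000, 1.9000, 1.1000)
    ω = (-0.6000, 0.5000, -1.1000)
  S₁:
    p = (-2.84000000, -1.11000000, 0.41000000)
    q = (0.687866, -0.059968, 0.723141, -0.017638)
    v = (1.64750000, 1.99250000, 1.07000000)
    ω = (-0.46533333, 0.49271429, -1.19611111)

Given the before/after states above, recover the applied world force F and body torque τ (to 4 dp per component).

F = (1.9000, 3.7000, -1.2000)
τ = (0.1800, -0.0300, -0.1700)

v₁ − v₀ = (0.04750000, 0.09250000, -0.03000000)
F = m·Δv/dt = (1.9000, 3.7000, -1.2000)
ω₁ − ω₀ = (0.13466667, -0.00728571, -0.09611111)
applied torque τ = (0.1800, -0.0300, -0.1700)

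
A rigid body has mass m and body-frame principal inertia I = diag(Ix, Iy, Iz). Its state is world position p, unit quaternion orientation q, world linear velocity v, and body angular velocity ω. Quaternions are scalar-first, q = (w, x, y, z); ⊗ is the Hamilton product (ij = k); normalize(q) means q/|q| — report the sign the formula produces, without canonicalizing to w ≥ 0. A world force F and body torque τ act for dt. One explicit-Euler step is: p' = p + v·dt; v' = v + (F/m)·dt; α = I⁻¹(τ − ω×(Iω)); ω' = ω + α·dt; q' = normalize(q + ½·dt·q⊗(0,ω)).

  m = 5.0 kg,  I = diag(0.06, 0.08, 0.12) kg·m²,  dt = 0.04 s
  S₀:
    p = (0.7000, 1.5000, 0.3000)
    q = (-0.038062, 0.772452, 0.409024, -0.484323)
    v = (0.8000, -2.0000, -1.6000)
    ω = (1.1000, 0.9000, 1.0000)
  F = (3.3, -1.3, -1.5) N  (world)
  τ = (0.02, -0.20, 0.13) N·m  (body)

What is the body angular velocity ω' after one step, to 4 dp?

gyro term ω×Iω = (0.0360, -0.0660, 0.0198)
(τ − ω×Iω)/I = (-0.2667, -1.6750, 0.9183)
ω + α·dt = (1.0893, 0.8330, 1.0367)

ω' = (1.0893, 0.8330, 1.0367)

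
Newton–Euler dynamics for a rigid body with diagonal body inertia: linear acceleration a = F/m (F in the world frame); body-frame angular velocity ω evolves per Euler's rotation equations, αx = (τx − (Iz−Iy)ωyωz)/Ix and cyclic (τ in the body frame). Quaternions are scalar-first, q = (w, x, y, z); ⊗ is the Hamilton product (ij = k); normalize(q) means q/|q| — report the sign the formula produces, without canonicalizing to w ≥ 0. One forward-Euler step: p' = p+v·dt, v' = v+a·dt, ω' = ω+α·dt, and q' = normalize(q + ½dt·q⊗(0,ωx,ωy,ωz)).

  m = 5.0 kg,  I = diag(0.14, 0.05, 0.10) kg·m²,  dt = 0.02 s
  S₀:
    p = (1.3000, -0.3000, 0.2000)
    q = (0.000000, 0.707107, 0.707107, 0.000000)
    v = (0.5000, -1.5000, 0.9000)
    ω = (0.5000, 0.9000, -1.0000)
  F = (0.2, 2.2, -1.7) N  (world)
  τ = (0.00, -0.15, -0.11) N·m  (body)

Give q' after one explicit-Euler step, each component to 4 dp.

q' = (-0.0099, 0.7000, 0.7141, 0.0028)

Hamilton product q⊗(0,ω) = (-0.9899498, -0.7071070, 0.7071070, 0.2828428)
updated quaternion q' = (-0.0099, 0.7000, 0.7141, 0.0028)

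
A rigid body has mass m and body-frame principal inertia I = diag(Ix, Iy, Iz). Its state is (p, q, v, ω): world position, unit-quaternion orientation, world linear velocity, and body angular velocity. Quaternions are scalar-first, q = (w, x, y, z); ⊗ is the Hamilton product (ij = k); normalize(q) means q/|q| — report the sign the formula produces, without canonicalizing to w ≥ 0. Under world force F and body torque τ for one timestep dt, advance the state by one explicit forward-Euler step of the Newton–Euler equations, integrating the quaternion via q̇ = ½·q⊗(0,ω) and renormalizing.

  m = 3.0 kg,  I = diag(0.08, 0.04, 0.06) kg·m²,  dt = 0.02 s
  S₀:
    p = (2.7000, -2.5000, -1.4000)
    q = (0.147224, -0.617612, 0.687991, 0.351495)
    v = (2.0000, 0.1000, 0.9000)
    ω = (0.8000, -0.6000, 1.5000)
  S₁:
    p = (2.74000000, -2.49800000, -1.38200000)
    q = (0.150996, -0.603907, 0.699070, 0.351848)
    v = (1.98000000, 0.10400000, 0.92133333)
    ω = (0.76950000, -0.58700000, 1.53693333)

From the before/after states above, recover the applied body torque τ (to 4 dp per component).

ω₁ − ω₀ = (-0.03050000, 0.01300000, 0.03693333)
applied torque τ = (-0.1400, 0.0500, 0.1300)

τ = (-0.1400, 0.0500, 0.1300)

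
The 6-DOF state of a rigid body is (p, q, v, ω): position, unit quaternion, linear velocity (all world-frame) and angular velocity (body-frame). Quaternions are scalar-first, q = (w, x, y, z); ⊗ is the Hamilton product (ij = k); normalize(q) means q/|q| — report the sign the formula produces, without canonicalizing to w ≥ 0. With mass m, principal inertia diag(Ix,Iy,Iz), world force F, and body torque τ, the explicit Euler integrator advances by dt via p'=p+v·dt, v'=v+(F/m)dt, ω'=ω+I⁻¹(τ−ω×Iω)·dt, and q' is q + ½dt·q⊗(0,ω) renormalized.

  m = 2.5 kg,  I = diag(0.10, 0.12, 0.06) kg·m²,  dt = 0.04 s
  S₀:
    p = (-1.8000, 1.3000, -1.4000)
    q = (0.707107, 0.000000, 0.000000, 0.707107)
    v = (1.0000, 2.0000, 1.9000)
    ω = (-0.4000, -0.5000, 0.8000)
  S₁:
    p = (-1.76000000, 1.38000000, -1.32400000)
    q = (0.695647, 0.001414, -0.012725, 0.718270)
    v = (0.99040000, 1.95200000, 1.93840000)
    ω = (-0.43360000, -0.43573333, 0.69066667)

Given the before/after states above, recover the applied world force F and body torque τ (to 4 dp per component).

ω₁ − ω₀ = (-0.03360000, 0.06426667, -0.10933333)
τ = I·(Δω/dt) + ω₀×(Iω₀) = (-0.0600, 0.1800, -0.1600)
v₁ − v₀ = (-0.00960000, -0.04800000, 0.03840000)
F = m·Δv/dt = (-0.6000, -3.0000, 2.4000)

F = (-0.6000, -3.0000, 2.4000)
τ = (-0.0600, 0.1800, -0.1600)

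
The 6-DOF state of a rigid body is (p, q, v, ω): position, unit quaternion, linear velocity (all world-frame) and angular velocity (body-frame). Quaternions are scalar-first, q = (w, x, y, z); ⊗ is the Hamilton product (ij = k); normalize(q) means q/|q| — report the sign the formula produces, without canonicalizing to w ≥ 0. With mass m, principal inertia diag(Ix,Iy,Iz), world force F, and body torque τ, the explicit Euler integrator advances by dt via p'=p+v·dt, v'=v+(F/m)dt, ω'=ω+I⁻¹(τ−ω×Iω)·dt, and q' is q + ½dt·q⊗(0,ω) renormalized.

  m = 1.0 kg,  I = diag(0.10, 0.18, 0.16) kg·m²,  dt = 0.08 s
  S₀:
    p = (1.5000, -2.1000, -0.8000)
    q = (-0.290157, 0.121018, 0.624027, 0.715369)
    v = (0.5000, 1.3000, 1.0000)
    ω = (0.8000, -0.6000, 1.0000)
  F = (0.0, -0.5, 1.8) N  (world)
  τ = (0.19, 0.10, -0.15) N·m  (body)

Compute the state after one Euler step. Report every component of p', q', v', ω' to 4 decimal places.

p' = (1.5400, -1.9960, -0.7200)
q' = (-0.3072, 0.1536, 0.6480, 0.6798)
v' = (0.5000, 1.2600, 1.1440)
ω' = (0.9424, -0.5342, 0.9442)

p' = p + v·dt = (1.5400, -1.9960, -0.7200)
new velocity v' = (0.5000, 1.2600, 1.1440)
gyro term ω×Iω = (0.0120, -0.0480, -0.0384)
(τ − ω×Iω)/I = (1.7800, 0.8222, -0.6975)
ω' = ω + α·dt = (0.9424, -0.5342, 0.9442)
q⊗(0,ω) = (-0.4377672, 0.8211228, 0.6253714, -0.8619894)
q + ½dt·q⊗(0,ω), renormalized = (-0.3072, 0.1536, 0.6480, 0.6798)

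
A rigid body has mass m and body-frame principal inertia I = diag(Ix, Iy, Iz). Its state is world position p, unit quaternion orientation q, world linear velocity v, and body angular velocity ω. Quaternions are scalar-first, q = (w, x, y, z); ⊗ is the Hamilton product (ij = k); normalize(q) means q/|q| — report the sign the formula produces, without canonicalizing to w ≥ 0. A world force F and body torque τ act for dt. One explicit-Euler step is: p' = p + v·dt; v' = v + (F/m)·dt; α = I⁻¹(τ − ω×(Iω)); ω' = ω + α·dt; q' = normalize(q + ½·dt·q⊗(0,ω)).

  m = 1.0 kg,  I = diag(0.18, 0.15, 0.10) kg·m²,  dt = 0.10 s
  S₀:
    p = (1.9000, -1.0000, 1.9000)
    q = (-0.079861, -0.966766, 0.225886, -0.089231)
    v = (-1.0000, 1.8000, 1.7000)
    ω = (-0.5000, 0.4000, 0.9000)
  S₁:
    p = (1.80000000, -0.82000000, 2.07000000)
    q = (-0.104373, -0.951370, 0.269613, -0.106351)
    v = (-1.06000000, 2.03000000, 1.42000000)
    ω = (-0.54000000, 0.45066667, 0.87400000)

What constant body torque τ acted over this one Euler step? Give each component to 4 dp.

ω₁ − ω₀ = (-0.04000000, 0.05066667, -0.02600000)
ω₀×(Iω₀) = (-0.0180, -0.0360, 0.0060)
I·α + gyro = (-0.0900, 0.0400, -0.0200)

τ = (-0.0900, 0.0400, -0.0200)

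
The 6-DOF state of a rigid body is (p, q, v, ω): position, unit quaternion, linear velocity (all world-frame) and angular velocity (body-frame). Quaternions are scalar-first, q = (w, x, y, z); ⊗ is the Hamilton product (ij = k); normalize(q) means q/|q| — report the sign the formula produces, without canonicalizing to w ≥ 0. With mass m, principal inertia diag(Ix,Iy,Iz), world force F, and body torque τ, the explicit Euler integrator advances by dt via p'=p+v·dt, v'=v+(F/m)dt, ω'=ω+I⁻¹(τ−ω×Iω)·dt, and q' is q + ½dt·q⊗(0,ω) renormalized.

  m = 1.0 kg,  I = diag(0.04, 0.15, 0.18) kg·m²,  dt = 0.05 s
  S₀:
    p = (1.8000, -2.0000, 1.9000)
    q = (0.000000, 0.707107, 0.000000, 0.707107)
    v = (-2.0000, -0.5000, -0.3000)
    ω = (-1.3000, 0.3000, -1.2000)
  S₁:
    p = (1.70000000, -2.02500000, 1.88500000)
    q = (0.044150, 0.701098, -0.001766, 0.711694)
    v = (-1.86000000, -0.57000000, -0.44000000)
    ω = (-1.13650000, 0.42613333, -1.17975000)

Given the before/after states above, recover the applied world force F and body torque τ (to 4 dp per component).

rate change Δω = (0.16350000, 0.12613333, 0.02025000)
ω₀×(Iω₀) = (-0.0108, -0.2184, -0.0429)
τ = I·(Δω/dt) + ω₀×(Iω₀) = (0.1200, 0.1600, 0.0300)
Δv = v₁−v₀ = (0.14000000, -0.07000000, -0.14000000)
m·(v₁−v₀)/dt = (2.8000, -1.4000, -2.8000)

F = (2.8000, -1.4000, -2.8000)
τ = (0.1200, 0.1600, 0.0300)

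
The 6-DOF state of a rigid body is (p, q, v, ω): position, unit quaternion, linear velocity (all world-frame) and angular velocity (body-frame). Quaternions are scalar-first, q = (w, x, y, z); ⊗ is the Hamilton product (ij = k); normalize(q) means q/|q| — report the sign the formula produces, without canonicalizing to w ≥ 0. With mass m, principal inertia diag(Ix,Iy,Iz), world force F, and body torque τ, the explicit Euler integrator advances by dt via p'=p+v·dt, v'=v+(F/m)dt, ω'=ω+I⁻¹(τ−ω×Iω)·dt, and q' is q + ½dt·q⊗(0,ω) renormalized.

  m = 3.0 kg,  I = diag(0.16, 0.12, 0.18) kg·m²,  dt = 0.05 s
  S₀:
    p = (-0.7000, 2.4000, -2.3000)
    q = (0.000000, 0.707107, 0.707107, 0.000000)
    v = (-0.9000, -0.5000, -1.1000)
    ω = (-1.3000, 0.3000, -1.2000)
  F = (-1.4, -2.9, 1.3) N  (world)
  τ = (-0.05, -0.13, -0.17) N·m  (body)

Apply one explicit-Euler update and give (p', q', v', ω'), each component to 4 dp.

p' = (-0.7450, 2.3750, -2.3550)
q' = (0.0177, 0.6852, 0.7276, 0.0283)
v' = (-0.9233, -0.5483, -1.0783)
ω' = (-1.3089, 0.2588, -1.2516)

linear accel F/m = (-0.4667, -0.9667, 0.4333)
new position p' = (-0.7450, 2.3750, -2.3550)
v' = v + a·dt = (-0.9233, -0.5483, -1.0783)
precession coupling ω×(Iω) = (-0.0216, -0.0312, 0.0156)
α = I⁻¹(τ − ω×Iω) = (-0.1775, -0.8233, -1.0311)
ω + α·dt = (-1.3089, 0.2588, -1.2516)
Hamilton product q⊗(0,ω) = (0.7071070, -0.8485284, 0.8485284, 1.1313712)
q' = normalize(q + ½dt·q⊗(0,ω)) = (0.0177, 0.6852, 0.7276, 0.0283)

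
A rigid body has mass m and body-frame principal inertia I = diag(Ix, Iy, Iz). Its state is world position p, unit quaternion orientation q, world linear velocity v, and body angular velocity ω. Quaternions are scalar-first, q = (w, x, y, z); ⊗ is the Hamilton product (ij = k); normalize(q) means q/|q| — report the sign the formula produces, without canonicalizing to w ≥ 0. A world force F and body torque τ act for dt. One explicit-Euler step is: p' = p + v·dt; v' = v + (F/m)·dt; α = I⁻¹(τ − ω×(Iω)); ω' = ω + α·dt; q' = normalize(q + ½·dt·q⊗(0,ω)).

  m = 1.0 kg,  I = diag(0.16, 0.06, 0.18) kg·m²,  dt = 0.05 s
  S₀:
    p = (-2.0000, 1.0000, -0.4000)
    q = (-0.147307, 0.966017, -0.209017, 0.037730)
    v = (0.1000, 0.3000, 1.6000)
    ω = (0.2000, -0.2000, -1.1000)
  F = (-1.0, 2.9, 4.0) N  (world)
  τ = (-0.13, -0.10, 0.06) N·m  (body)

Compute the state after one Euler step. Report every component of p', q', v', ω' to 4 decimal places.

a = (-1.0000, 2.9000, 4.0000)
p' = p + v·dt = (-1.9950, 1.0150, -0.3200)
new velocity v' = (0.0500, 0.4450, 1.8000)
ω×(Iω) gyroscopic = (0.0264, 0.0044, 0.0040)
α = I⁻¹(τ − ω×Iω) = (-0.9775, -1.7400, 0.3111)
ω + α·dt = (0.1511, -0.2870, -1.0844)
q⊗(0,ω) = (-0.1935038, 0.2080033, 1.0996261, 0.0106377)
q + ½dt·q⊗(0,ω), renormalized = (-0.1521, 0.9708, -0.1815, 0.0380)

p' = (-1.9950, 1.0150, -0.3200)
q' = (-0.1521, 0.9708, -0.1815, 0.0380)
v' = (0.0500, 0.4450, 1.8000)
ω' = (0.1511, -0.2870, -1.0844)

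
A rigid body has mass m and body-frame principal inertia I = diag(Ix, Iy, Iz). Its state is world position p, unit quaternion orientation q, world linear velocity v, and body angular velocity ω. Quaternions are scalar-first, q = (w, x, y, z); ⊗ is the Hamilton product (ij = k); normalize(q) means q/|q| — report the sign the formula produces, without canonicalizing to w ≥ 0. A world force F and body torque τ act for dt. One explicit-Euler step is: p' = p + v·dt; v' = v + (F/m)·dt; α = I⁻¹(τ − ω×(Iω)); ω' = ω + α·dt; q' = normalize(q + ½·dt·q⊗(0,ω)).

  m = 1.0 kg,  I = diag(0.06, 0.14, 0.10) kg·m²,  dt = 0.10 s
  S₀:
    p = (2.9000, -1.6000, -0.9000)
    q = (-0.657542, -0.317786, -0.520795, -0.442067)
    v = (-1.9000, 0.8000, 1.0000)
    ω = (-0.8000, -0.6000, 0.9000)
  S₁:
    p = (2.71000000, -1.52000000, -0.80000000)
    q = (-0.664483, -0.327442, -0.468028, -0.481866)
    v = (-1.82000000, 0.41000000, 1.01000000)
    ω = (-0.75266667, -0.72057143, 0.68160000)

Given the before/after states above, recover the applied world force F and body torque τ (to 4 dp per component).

F = (0.8000, -3.9000, 0.1000)
τ = (0.0500, -0.1400, -0.1800)

rate change Δω = (0.04733333, -0.12057143, -0.21840000)
applied torque τ = (0.0500, -0.1400, -0.1800)
Δv = v₁−v₀ = (0.08000000, -0.39000000, 0.01000000)
applied force F = (0.8000, -3.9000, 0.1000)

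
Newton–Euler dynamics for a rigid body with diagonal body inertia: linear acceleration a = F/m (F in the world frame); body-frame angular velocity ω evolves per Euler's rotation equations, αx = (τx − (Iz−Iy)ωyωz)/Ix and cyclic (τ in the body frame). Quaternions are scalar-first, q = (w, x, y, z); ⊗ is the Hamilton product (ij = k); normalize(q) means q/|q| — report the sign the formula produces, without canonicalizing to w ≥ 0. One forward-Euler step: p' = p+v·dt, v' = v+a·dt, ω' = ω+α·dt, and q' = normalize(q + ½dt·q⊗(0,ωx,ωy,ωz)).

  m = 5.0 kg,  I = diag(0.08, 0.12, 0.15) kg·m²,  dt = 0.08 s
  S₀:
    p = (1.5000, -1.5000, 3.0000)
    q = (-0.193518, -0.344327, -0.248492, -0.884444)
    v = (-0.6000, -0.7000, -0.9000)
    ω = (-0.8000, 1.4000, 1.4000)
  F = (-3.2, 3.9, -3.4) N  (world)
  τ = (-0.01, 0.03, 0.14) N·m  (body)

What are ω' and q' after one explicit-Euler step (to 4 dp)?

ω' = (-0.8688, 1.3677, 1.4986)
q' = (-0.1406, -0.3014, -0.2110, -0.9192)

angular accel α = (-0.8600, -0.4033, 1.2320)
ω' = ω + α·dt = (-0.8688, 1.3677, 1.4986)
Hamilton product q⊗(0,ω) = (1.3106488, 1.0451472, 0.9186878, -0.9517766)
q' = normalize(q + ½dt·q⊗(0,ω)) = (-0.1406, -0.3014, -0.2110, -0.9192)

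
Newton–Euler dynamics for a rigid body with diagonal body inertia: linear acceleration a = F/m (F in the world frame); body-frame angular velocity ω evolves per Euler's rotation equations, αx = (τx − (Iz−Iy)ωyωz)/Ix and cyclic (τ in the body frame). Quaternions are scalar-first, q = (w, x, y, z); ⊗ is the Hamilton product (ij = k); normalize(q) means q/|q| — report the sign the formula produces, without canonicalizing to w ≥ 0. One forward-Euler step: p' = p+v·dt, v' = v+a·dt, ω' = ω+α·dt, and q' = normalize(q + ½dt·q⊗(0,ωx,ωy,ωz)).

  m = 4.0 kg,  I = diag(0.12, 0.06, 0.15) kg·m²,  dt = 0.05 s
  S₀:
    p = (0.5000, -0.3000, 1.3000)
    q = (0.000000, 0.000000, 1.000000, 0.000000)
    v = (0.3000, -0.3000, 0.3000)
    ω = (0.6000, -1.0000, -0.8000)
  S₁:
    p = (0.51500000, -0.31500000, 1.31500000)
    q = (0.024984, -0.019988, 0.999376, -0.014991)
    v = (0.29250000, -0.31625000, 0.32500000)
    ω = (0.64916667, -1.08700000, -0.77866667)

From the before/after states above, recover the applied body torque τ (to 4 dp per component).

τ = (0.1900, -0.0900, 0.1000)

rate change Δω = (0.04916667, -0.08700000, 0.02133333)
I·α + gyro = (0.1900, -0.0900, 0.1000)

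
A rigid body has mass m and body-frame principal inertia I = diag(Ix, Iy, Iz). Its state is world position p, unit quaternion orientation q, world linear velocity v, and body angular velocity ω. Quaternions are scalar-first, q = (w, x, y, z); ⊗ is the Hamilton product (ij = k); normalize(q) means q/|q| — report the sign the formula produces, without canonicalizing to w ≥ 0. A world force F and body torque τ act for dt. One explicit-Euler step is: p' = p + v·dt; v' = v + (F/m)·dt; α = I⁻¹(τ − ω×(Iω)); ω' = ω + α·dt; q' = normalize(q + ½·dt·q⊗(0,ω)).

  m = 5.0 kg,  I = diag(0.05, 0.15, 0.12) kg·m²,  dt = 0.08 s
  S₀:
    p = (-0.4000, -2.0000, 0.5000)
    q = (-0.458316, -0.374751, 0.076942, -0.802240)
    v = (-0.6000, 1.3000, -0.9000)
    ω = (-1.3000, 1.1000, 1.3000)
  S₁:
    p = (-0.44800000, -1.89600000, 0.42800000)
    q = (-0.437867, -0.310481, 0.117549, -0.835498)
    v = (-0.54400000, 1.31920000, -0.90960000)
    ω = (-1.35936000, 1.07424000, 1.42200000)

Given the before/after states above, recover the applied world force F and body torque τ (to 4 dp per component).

F = (3.5000, 1.2000, -0.6000)
τ = (-0.0800, 0.0700, 0.0400)

ω₁ − ω₀ = (-0.05936000, -0.02576000, 0.12200000)
τ = I·(Δω/dt) + ω₀×(Iω₀) = (-0.0800, 0.0700, 0.0400)
velocity change Δv = (0.05600000, 0.01920000, -0.00960000)
applied force F = (3.5000, 1.2000, -0.6000)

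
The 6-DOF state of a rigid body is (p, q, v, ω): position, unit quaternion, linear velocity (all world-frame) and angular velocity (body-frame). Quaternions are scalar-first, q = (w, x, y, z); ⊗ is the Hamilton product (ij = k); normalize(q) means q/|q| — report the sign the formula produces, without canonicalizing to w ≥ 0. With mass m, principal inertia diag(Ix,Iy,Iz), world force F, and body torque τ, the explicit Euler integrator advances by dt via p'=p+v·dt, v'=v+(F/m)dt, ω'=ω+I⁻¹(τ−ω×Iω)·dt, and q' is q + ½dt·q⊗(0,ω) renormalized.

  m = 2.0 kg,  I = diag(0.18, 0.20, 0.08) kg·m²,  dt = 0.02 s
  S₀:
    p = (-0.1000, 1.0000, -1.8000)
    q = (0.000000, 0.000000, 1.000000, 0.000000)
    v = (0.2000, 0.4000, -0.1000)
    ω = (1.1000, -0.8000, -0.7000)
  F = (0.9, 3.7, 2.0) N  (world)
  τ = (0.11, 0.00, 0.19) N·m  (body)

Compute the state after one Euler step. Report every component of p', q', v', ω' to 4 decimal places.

p' = (-0.0960, 1.0080, -1.8020)
q' = (0.0080, -0.0070, 0.9999, -0.0110)
v' = (0.2090, 0.4370, -0.0800)
ω' = (1.1197, -0.7923, -0.6481)

ω×(Iω) gyroscopic = (-0.0672, -0.0770, -0.0176)
angular accel α = (0.9844, 0.3850, 2.5950)
new body rate ω' = (1.1197, -0.7923, -0.6481)
2q̇ = q⊗(0,ω) = (0.8000000, -0.7000000, 0.0000000, -1.1000000)
updated quaternion q' = (0.0080, -0.0070, 0.9999, -0.0110)
a = (0.4500, 1.8500, 1.0000)
new position p' = (-0.0960, 1.0080, -1.8020)
new velocity v' = (0.2090, 0.4370, -0.0800)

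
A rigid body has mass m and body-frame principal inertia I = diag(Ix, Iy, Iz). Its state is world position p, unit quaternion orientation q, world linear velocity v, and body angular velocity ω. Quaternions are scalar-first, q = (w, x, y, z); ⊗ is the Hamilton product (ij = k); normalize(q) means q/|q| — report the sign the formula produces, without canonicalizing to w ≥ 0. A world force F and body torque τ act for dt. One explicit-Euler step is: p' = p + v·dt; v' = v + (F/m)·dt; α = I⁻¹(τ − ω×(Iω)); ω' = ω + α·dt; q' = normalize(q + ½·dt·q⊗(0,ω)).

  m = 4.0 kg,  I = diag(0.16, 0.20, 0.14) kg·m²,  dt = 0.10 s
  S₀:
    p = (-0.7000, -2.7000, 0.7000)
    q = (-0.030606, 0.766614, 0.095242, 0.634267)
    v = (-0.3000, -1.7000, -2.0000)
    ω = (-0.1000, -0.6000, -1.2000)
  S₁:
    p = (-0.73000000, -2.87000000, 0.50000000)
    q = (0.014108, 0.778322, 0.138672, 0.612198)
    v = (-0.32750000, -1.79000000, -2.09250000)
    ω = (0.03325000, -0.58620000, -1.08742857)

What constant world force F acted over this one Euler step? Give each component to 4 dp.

F = (-1.1000, -3.6000, -3.7000)

v₁ − v₀ = (-0.02750000, -0.09000000, -0.09250000)
applied force F = (-1.1000, -3.6000, -3.7000)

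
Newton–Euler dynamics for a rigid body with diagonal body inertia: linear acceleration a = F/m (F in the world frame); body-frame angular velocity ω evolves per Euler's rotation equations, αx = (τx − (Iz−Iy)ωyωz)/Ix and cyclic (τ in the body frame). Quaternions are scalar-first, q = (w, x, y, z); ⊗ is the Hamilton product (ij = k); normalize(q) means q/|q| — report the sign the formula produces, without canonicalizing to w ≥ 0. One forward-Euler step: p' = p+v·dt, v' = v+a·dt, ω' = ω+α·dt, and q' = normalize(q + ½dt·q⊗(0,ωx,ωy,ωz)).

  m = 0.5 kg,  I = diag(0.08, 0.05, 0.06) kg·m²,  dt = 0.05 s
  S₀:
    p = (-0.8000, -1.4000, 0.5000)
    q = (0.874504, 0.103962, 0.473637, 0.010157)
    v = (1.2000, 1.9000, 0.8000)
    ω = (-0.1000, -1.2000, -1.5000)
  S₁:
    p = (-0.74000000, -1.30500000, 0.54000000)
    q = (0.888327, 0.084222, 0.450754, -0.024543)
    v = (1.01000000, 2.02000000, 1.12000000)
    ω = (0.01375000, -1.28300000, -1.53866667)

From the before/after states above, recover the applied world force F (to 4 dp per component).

velocity change Δv = (-0.19000000, 0.12000000, 0.32000000)
F = m·Δv/dt = (-1.9000, 1.2000, 3.2000)

F = (-1.9000, 1.2000, 3.2000)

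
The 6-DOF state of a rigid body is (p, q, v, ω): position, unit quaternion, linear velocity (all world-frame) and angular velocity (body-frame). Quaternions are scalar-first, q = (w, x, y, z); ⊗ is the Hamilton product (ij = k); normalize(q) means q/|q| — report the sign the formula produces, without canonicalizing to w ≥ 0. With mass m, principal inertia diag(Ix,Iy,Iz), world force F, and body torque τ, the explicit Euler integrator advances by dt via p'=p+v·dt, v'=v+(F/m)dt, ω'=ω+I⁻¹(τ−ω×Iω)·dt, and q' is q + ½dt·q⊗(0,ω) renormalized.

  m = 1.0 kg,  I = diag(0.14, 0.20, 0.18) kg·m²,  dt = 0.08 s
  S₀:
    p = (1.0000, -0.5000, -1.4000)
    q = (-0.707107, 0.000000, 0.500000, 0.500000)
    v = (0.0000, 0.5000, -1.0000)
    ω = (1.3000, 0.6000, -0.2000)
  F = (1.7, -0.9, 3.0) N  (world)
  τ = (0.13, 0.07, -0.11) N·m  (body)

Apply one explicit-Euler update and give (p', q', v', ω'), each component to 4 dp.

p' = (1.0000, -0.4600, -1.4800)
q' = (-0.7139, -0.0527, 0.5082, 0.4789)
v' = (0.1360, 0.4280, -0.7600)
ω' = (1.3729, 0.6238, -0.2697)

a = (1.7000, -0.9000, 3.0000)
p + v·dt = (1.0000, -0.4600, -1.4800)
v + (F/m)dt = (0.1360, 0.4280, -0.7600)
ω×(Iω) gyroscopic = (0.0024, 0.0104, 0.0468)
angular accel α = (0.9114, 0.2980, -0.8711)
ω + α·dt = (1.3729, 0.6238, -0.2697)
Hamilton product q⊗(0,ω) = (-0.2000000, -1.3192391, 0.2257358, -0.5085786)
q + ½dt·q⊗(0,ω), renormalized = (-0.7139, -0.0527, 0.5082, 0.4789)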